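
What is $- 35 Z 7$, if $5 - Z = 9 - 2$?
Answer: $490$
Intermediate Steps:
$Z = -2$ ($Z = 5 - \left(9 - 2\right) = 5 - 7 = -2$)
$- 35 Z 7 = \left(-35\right) \left(-2\right) 7 = 70 \cdot 7 = 490$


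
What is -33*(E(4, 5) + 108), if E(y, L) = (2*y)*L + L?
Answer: -5049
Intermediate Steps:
E(y, L) = L + 2*L*y (E(y, L) = 2*L*y + L = L + 2*L*y)
-33*(E(4, 5) + 108) = -33*(5*(1 + 2*4) + 108) = -33*(5*(1 + 8) + 108) = -33*(5*9 + 108) = -33*(45 + 108) = -33*153 = -5049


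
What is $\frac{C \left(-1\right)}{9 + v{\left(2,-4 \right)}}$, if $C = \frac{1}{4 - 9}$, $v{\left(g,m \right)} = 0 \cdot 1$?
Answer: $\frac{1}{45} \approx 0.022222$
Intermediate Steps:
$v{\left(g,m \right)} = 0$
$C = - \frac{1}{5}$ ($C = \frac{1}{-5} = - \frac{1}{5} \approx -0.2$)
$\frac{C \left(-1\right)}{9 + v{\left(2,-4 \right)}} = \frac{\left(- \frac{1}{5}\right) \left(-1\right)}{9 + 0} = \frac{1}{5 \cdot 9} = \frac{1}{5} \cdot \frac{1}{9} = \frac{1}{45}$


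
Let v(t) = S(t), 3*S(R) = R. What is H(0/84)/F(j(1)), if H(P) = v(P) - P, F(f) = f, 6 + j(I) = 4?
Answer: 0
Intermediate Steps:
S(R) = R/3
j(I) = -2 (j(I) = -6 + 4 = -2)
v(t) = t/3
H(P) = -2*P/3 (H(P) = P/3 - P = -2*P/3)
H(0/84)/F(j(1)) = -0/84/(-2) = -0/84*(-½) = -⅔*0*(-½) = 0*(-½) = 0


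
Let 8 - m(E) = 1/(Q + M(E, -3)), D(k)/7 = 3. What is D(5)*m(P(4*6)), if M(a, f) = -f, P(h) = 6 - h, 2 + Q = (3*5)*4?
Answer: 10227/61 ≈ 167.66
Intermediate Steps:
D(k) = 21 (D(k) = 7*3 = 21)
Q = 58 (Q = -2 + (3*5)*4 = -2 + 15*4 = -2 + 60 = 58)
m(E) = 487/61 (m(E) = 8 - 1/(58 - 1*(-3)) = 8 - 1/(58 + 3) = 8 - 1/61 = 487/61)
D(5)*m(P(4*6)) = 21*(487/61) = 10227/61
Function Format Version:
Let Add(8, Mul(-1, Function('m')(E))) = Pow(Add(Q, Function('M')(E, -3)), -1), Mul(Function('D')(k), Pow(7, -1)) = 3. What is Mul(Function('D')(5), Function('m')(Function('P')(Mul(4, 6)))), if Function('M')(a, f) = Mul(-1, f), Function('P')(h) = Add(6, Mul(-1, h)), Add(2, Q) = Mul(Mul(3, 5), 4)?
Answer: Rational(10227, 61) ≈ 167.66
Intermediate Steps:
Function('D')(k) = 21 (Function('D')(k) = Mul(7, 3) = 21)
Q = 58 (Q = Add(-2, Mul(Mul(3, 5), 4)) = Add(-2, Mul(15, 4)) = Add(-2, 60) = 58)
Function('m')(E) = Rational(487, 61) (Function('m')(E) = Add(8, Mul(-1, Pow(Add(58, Mul(-1, -3)), -1))) = Add(8, Mul(-1, Pow(Add(58, 3), -1))) = Add(8, Mul(-1, Pow(61, -1))) = Add(8, Mul(-1, Rational(1, 61))) = Add(8, Rational(-1, 61)) = Rational(487, 61))
Mul(Function('D')(5), Function('m')(Function('P')(Mul(4, 6)))) = Mul(21, Rational(487, 61)) = Rational(10227, 61)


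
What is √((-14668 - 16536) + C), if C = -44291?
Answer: I*√75495 ≈ 274.76*I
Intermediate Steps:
√((-14668 - 16536) + C) = √((-14668 - 16536) - 44291) = √(-31204 - 44291) = √(-75495) = I*√75495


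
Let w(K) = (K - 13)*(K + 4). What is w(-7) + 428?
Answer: 488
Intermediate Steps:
w(K) = (-13 + K)*(4 + K)
w(-7) + 428 = (-52 + (-7)² - 9*(-7)) + 428 = (-52 + 49 + 63) + 428 = 60 + 428 = 488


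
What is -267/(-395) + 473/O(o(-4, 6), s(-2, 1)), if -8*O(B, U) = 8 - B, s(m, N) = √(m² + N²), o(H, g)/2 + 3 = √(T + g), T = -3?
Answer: -2609549/9085 - 946*√3/23 ≈ -358.48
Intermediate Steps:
o(H, g) = -6 + 2*√(-3 + g)
s(m, N) = √(N² + m²)
O(B, U) = -1 + B/8 (O(B, U) = -(8 - B)/8 = -1 + B/8)
-267/(-395) + 473/O(o(-4, 6), s(-2, 1)) = -267/(-395) + 473/(-1 + (-6 + 2*√(-3 + 6))/8) = -267*(-1/395) + 473/(-1 + (-6 + 2*√3)/8) = 267/395 + 473/(-1 + (-¾ + √3/4)) = 267/395 + 473/(-7/4 + √3/4)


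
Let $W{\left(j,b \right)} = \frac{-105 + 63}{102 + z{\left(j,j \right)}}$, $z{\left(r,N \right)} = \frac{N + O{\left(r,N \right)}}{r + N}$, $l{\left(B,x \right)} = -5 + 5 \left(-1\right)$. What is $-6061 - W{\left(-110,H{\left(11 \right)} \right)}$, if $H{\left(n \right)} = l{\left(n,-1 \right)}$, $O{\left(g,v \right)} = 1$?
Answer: $- \frac{136660249}{22549} \approx -6060.6$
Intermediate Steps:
$l{\left(B,x \right)} = -10$ ($l{\left(B,x \right)} = -5 - 5 = -10$)
$H{\left(n \right)} = -10$
$z{\left(r,N \right)} = \frac{1 + N}{N + r}$ ($z{\left(r,N \right)} = \frac{N + 1}{r + N} = \frac{1 + N}{N + r}$)
$W{\left(j,b \right)} = - \frac{42}{102 + \frac{1 + j}{2 j}}$ ($W{\left(j,b \right)} = \frac{-105 + 63}{102 + \frac{1 + j}{j + j}} = - \frac{42}{102 + \frac{1 + j}{2 j}}$)
$-6061 - W{\left(-110,H{\left(11 \right)} \right)} = -6061 - \left(-84\right) \left(-110\right) \frac{1}{1 + 205 \left(-110\right)} = -6061 - \left(-84\right) \left(-110\right) \frac{1}{1 - 22550} = -6061 - \left(-84\right) \left(-110\right) \frac{1}{-22549} = -6061 - \left(-84\right) \left(-110\right) \left(- \frac{1}{22549}\right) = -6061 - - \frac{9240}{22549} = -6061 + \frac{9240}{22549} = - \frac{136660249}{22549}$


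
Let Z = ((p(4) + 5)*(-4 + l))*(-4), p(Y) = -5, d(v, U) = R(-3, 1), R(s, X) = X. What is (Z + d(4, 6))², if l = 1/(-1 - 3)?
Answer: 1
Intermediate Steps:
d(v, U) = 1
l = -¼ (l = 1/(-4) = -¼ ≈ -0.25000)
Z = 0 (Z = ((-5 + 5)*(-4 - ¼))*(-4) = (0*(-17/4))*(-4) = 0*(-4) = 0)
(Z + d(4, 6))² = (0 + 1)² = 1² = 1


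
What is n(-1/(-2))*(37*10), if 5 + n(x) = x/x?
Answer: -1480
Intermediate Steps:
n(x) = -4 (n(x) = -5 + x/x = -5 + 1 = -4)
n(-1/(-2))*(37*10) = -148*10 = -4*370 = -1480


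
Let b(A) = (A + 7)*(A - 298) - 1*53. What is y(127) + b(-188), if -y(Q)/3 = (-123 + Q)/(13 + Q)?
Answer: 3076952/35 ≈ 87913.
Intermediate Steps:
b(A) = -53 + (-298 + A)*(7 + A) (b(A) = (7 + A)*(-298 + A) - 53 = (-298 + A)*(7 + A) - 53 = -53 + (-298 + A)*(7 + A))
y(Q) = -3*(-123 + Q)/(13 + Q)
y(127) + b(-188) = 3*(123 - 1*127)/(13 + 127) + (-2139 + (-188)**2 - 291*(-188)) = 3*(123 - 127)/140 + (-2139 + 35344 + 54708) = 3*(1/140)*(-4) + 87913 = -3/35 + 87913 = 3076952/35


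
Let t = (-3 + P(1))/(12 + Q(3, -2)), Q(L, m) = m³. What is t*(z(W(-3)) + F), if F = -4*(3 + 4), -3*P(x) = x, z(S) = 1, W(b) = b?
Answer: 45/2 ≈ 22.500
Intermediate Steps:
P(x) = -x/3
t = -⅚ (t = (-3 - ⅓*1)/(12 + (-2)³) = (-3 - ⅓)/(12 - 8) = -10/3/4 = -10/3*¼ = -⅚ ≈ -0.83333)
F = -28 (F = -4*7 = -28)
t*(z(W(-3)) + F) = -5*(1 - 28)/6 = -⅚*(-27) = 45/2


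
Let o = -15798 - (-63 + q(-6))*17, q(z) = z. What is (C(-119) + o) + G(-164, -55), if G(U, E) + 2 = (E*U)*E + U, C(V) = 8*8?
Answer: -510827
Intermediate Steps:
C(V) = 64
G(U, E) = -2 + U + U*E**2 (G(U, E) = -2 + ((E*U)*E + U) = -2 + (U*E**2 + U) = -2 + (U + U*E**2) = -2 + U + U*E**2)
o = -14625 (o = -15798 - (-63 - 6)*17 = -15798 - (-69)*17 = -15798 - 1*(-1173) = -15798 + 1173 = -14625)
(C(-119) + o) + G(-164, -55) = (64 - 14625) + (-2 - 164 - 164*(-55)**2) = -14561 + (-2 - 164 - 164*3025) = -14561 + (-2 - 164 - 496100) = -14561 - 496266 = -510827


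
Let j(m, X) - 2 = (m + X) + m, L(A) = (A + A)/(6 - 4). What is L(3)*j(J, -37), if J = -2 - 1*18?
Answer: -225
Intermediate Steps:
J = -20 (J = -2 - 18 = -20)
L(A) = A (L(A) = (2*A)/2 = (2*A)*(1/2) = A)
j(m, X) = 2 + X + 2*m (j(m, X) = 2 + ((m + X) + m) = 2 + ((X + m) + m) = 2 + (X + 2*m) = 2 + X + 2*m)
L(3)*j(J, -37) = 3*(2 - 37 + 2*(-20)) = 3*(2 - 37 - 40) = 3*(-75) = -225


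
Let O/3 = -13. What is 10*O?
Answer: -390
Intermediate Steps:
O = -39 (O = 3*(-13) = -39)
10*O = 10*(-39) = -390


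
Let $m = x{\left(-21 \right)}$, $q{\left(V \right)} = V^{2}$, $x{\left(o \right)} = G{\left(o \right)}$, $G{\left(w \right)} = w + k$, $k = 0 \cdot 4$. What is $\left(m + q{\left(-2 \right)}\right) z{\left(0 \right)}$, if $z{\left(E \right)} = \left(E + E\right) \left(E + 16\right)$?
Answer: $0$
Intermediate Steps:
$k = 0$
$G{\left(w \right)} = w$ ($G{\left(w \right)} = w + 0 = w$)
$z{\left(E \right)} = 2 E \left(16 + E\right)$
$x{\left(o \right)} = o$
$m = -21$
$\left(m + q{\left(-2 \right)}\right) z{\left(0 \right)} = \left(-21 + \left(-2\right)^{2}\right) 2 \cdot 0 \left(16 + 0\right) = \left(-21 + 4\right) 2 \cdot 0 \cdot 16 = \left(-17\right) 0 = 0$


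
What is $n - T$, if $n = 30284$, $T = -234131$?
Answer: $264415$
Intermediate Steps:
$n - T = 30284 - -234131 = 30284 + 234131 = 264415$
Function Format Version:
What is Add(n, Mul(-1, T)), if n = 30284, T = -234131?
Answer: 264415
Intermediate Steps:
Add(n, Mul(-1, T)) = Add(30284, Mul(-1, -234131)) = Add(30284, 234131) = 264415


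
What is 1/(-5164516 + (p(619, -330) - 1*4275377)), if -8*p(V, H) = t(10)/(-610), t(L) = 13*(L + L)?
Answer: -244/2303333879 ≈ -1.0593e-7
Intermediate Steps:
t(L) = 26*L (t(L) = 13*(2*L) = 26*L)
p(V, H) = 13/244 (p(V, H) = -26*10/(8*(-610)) = -65*(-1)/(2*610) = -⅛*(-26/61) = 13/244)
1/(-5164516 + (p(619, -330) - 1*4275377)) = 1/(-5164516 + (13/244 - 1*4275377)) = 1/(-5164516 + (13/244 - 4275377)) = 1/(-5164516 - 1043191975/244) = 1/(-2303333879/244) = -244/2303333879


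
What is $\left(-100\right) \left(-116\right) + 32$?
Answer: $11632$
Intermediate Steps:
$\left(-100\right) \left(-116\right) + 32 = 11600 + 32 = 11632$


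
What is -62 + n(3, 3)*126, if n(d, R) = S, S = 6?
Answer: 694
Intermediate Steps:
n(d, R) = 6
-62 + n(3, 3)*126 = -62 + 6*126 = -62 + 756 = 694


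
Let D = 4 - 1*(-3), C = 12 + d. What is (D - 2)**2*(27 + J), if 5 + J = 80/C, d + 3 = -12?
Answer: -350/3 ≈ -116.67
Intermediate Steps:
d = -15 (d = -3 - 12 = -15)
C = -3 (C = 12 - 15 = -3)
D = 7 (D = 4 + 3 = 7)
J = -95/3 (J = -5 + 80/(-3) = -5 + 80*(-1/3) = -5 - 80/3 = -95/3 ≈ -31.667)
(D - 2)**2*(27 + J) = (7 - 2)**2*(27 - 95/3) = 5**2*(-14/3) = 25*(-14/3) = -350/3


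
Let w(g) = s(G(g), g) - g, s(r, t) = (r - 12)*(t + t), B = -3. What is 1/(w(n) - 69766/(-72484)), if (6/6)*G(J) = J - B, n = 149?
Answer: 36242/1506651065 ≈ 2.4055e-5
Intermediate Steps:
G(J) = 3 + J (G(J) = J - 1*(-3) = J + 3 = 3 + J)
s(r, t) = 2*t*(-12 + r) (s(r, t) = (-12 + r)*(2*t) = 2*t*(-12 + r))
w(g) = -g + 2*g*(-9 + g) (w(g) = 2*g*(-12 + (3 + g)) - g = 2*g*(-9 + g) - g = -g + 2*g*(-9 + g))
1/(w(n) - 69766/(-72484)) = 1/(149*(-19 + 2*149) - 69766/(-72484)) = 1/(149*(-19 + 298) - 69766*(-1/72484)) = 1/(149*279 + 34883/36242) = 1/(41571 + 34883/36242) = 1/(1506651065/36242) = 36242/1506651065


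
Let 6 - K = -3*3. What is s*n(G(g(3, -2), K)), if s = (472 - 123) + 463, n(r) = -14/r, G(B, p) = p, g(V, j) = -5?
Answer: -11368/15 ≈ -757.87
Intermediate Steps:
K = 15 (K = 6 - (-3)*3 = 6 - 1*(-9) = 6 + 9 = 15)
s = 812 (s = 349 + 463 = 812)
s*n(G(g(3, -2), K)) = 812*(-14/15) = -11368/15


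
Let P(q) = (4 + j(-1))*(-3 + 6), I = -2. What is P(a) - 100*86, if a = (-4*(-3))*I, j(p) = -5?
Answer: -8603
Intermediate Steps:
a = -24 (a = -4*(-3)*(-2) = 12*(-2) = -24)
P(q) = -3 (P(q) = (4 - 5)*(-3 + 6) = -1*3 = -3)
P(a) - 100*86 = -3 - 100*86 = -3 - 8600 = -8603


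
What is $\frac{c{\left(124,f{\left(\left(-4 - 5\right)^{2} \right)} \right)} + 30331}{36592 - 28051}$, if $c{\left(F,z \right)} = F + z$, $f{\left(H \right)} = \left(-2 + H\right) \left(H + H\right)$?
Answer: $\frac{43253}{8541} \approx 5.0642$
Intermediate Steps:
$f{\left(H \right)} = 2 H \left(-2 + H\right)$ ($f{\left(H \right)} = \left(-2 + H\right) 2 H = 2 H \left(-2 + H\right)$)
$\frac{c{\left(124,f{\left(\left(-4 - 5\right)^{2} \right)} \right)} + 30331}{36592 - 28051} = \frac{\left(124 + 2 \left(-4 - 5\right)^{2} \left(-2 + \left(-4 - 5\right)^{2}\right)\right) + 30331}{36592 - 28051} = \frac{\left(124 + 2 \left(-9\right)^{2} \left(-2 + \left(-9\right)^{2}\right)\right) + 30331}{8541} = \left(\left(124 + 2 \cdot 81 \left(-2 + 81\right)\right) + 30331\right) \frac{1}{8541} = \left(\left(124 + 2 \cdot 81 \cdot 79\right) + 30331\right) \frac{1}{8541} = \left(\left(124 + 12798\right) + 30331\right) \frac{1}{8541} = \left(12922 + 30331\right) \frac{1}{8541} = 43253 \cdot \frac{1}{8541} = \frac{43253}{8541}$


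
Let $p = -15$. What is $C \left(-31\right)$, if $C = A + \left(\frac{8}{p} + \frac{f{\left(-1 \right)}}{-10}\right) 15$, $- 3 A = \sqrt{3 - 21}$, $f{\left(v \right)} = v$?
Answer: $\frac{403}{2} + 31 i \sqrt{2} \approx 201.5 + 43.841 i$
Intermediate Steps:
$A = - i \sqrt{2}$ ($A = - \frac{\sqrt{3 - 21}}{3} = - \frac{\sqrt{-18}}{3} = - \frac{3 i \sqrt{2}}{3} = - i \sqrt{2} \approx - 1.4142 i$)
$C = - \frac{13}{2} - i \sqrt{2}$ ($C = - i \sqrt{2} + \left(\frac{8}{-15} - \frac{1}{-10}\right) 15 = - i \sqrt{2} + \left(8 \left(- \frac{1}{15}\right) - - \frac{1}{10}\right) 15 = - i \sqrt{2} + \left(- \frac{8}{15} + \frac{1}{10}\right) 15 = - i \sqrt{2} - \frac{13}{2} = - \frac{13}{2} - i \sqrt{2} \approx -6.5 - 1.4142 i$)
$C \left(-31\right) = \left(- \frac{13}{2} - i \sqrt{2}\right) \left(-31\right) = \frac{403}{2} + 31 i \sqrt{2}$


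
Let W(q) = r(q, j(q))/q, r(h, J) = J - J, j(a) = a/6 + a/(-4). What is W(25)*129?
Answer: 0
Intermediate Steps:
j(a) = -a/12 (j(a) = a*(⅙) + a*(-¼) = a/6 - a/4 = -a/12)
r(h, J) = 0
W(q) = 0 (W(q) = 0/q = 0)
W(25)*129 = 0*129 = 0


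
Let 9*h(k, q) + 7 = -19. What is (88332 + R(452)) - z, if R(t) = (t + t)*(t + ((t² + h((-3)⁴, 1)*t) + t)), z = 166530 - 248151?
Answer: 1660478057/9 ≈ 1.8450e+8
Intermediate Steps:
h(k, q) = -26/9 (h(k, q) = -7/9 + (⅑)*(-19) = -7/9 - 19/9 = -26/9)
z = -81621
R(t) = 2*t*(t² - 8*t/9) (R(t) = (t + t)*(t + ((t² - 26*t/9) + t)) = (2*t)*(t + (t² - 17*t/9)) = (2*t)*(t² - 8*t/9) = 2*t*(t² - 8*t/9))
(88332 + R(452)) - z = (88332 + 452²*(-16/9 + 2*452)) - 1*(-81621) = (88332 + 204304*(-16/9 + 904)) + 81621 = (88332 + 204304*(8120/9)) + 81621 = (88332 + 1658948480/9) + 81621 = 1659743468/9 + 81621 = 1660478057/9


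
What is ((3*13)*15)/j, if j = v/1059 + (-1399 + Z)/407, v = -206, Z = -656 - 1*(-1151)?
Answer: -252142605/1041178 ≈ -242.17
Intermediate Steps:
Z = 495 (Z = -656 + 1151 = 495)
j = -1041178/431013 (j = -206/1059 + (-1399 + 495)/407 = -206*1/1059 - 904*1/407 = -206/1059 - 904/407 = -1041178/431013 ≈ -2.4157)
((3*13)*15)/j = ((3*13)*15)/(-1041178/431013) = (39*15)*(-431013/1041178) = 585*(-431013/1041178) = -252142605/1041178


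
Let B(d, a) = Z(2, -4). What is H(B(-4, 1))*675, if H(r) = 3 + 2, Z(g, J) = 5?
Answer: 3375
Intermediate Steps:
B(d, a) = 5
H(r) = 5
H(B(-4, 1))*675 = 5*675 = 3375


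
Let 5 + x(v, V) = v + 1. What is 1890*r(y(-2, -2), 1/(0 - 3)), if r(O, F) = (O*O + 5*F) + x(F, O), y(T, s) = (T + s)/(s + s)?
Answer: -9450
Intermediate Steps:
y(T, s) = (T + s)/(2*s) (y(T, s) = (T + s)/((2*s)) = (T + s)*(1/(2*s)) = (T + s)/(2*s))
x(v, V) = -4 + v (x(v, V) = -5 + (v + 1) = -5 + (1 + v) = -4 + v)
r(O, F) = -4 + O² + 6*F (r(O, F) = (O*O + 5*F) + (-4 + F) = (O² + 5*F) + (-4 + F) = -4 + O² + 6*F)
1890*r(y(-2, -2), 1/(0 - 3)) = 1890*(-4 + ((½)*(-2 - 2)/(-2))² + 6/(0 - 3)) = 1890*(-4 + ((½)*(-½)*(-4))² + 6/(-3)) = 1890*(-4 + 1² + 6*(-⅓)) = 1890*(-4 + 1 - 2) = 1890*(-5) = -9450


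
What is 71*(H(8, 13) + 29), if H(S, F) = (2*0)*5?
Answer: 2059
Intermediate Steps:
H(S, F) = 0 (H(S, F) = 0*5 = 0)
71*(H(8, 13) + 29) = 71*(0 + 29) = 71*29 = 2059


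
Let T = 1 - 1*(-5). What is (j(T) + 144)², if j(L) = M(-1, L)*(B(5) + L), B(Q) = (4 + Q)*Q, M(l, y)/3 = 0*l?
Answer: 20736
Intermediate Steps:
M(l, y) = 0 (M(l, y) = 3*(0*l) = 3*0 = 0)
B(Q) = Q*(4 + Q)
T = 6 (T = 1 + 5 = 6)
j(L) = 0 (j(L) = 0*(5*(4 + 5) + L) = 0*(5*9 + L) = 0*(45 + L) = 0)
(j(T) + 144)² = (0 + 144)² = 144² = 20736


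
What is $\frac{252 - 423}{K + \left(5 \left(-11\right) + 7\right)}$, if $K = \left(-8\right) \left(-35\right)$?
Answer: $- \frac{171}{232} \approx -0.73707$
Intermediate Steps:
$K = 280$
$\frac{252 - 423}{K + \left(5 \left(-11\right) + 7\right)} = \frac{252 - 423}{280 + \left(5 \left(-11\right) + 7\right)} = - \frac{171}{280 + \left(-55 + 7\right)} = - \frac{171}{280 - 48} = - \frac{171}{232}$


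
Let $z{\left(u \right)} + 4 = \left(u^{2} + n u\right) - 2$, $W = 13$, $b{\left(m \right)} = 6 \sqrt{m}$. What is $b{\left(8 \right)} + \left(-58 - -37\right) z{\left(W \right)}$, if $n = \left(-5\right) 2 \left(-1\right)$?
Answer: $-6153 + 12 \sqrt{2} \approx -6136.0$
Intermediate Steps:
$n = 10$ ($n = \left(-10\right) \left(-1\right) = 10$)
$z{\left(u \right)} = -6 + u^{2} + 10 u$ ($z{\left(u \right)} = -4 - \left(2 - u^{2} - 10 u\right) = -4 + \left(-2 + u^{2} + 10 u\right) = -6 + u^{2} + 10 u$)
$b{\left(8 \right)} + \left(-58 - -37\right) z{\left(W \right)} = 6 \sqrt{8} + \left(-58 - -37\right) \left(-6 + 13^{2} + 10 \cdot 13\right) = 6 \cdot 2 \sqrt{2} + \left(-58 + 37\right) \left(-6 + 169 + 130\right) = 12 \sqrt{2} - 6153 = -6153 + 12 \sqrt{2}$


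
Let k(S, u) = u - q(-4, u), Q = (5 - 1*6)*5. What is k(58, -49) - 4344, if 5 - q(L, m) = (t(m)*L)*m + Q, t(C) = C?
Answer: -14007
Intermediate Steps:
Q = -5 (Q = (5 - 6)*5 = -1*5 = -5)
q(L, m) = 10 - L*m**2 (q(L, m) = 5 - ((m*L)*m - 5) = 5 - ((L*m)*m - 5) = 5 - (L*m**2 - 5) = 5 - (-5 + L*m**2) = 5 + (5 - L*m**2) = 10 - L*m**2)
k(S, u) = -10 + u - 4*u**2 (k(S, u) = u - (10 - 1*(-4)*u**2) = u - (10 + 4*u**2) = u + (-10 - 4*u**2) = -10 + u - 4*u**2)
k(58, -49) - 4344 = (-10 - 49 - 4*(-49)**2) - 4344 = (-10 - 49 - 4*2401) - 4344 = (-10 - 49 - 9604) - 4344 = -9663 - 4344 = -14007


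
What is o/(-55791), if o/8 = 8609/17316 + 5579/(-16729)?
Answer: -94827994/4040375349231 ≈ -2.3470e-5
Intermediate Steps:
o = 94827994/72419841 (o = 8*(8609/17316 + 5579/(-16729)) = 8*(8609*(1/17316) + 5579*(-1/16729)) = 8*(8609/17316 - 5579/16729) = 8*(47413997/289679364) = 94827994/72419841 ≈ 1.3094)
o/(-55791) = (94827994/72419841)/(-55791) = (94827994/72419841)*(-1/55791) = -94827994/4040375349231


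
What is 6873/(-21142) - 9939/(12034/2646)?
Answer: -25276708365/11564674 ≈ -2185.7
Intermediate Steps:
6873/(-21142) - 9939/(12034/2646) = 6873*(-1/21142) - 9939/(12034*(1/2646)) = -6873/21142 - 9939/6017/1323 = -6873/21142 - 9939*1323/6017 = -6873/21142 - 13149297/6017 = -25276708365/11564674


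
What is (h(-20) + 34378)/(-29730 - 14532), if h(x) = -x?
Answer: -1911/2459 ≈ -0.77715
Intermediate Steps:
(h(-20) + 34378)/(-29730 - 14532) = (-1*(-20) + 34378)/(-29730 - 14532) = (20 + 34378)/(-44262) = 34398*(-1/44262) = -1911/2459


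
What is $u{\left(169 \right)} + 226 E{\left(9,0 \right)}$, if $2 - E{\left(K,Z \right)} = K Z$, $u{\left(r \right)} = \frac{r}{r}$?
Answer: $453$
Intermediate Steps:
$u{\left(r \right)} = 1$
$E{\left(K,Z \right)} = 2 - K Z$
$u{\left(169 \right)} + 226 E{\left(9,0 \right)} = 1 + 226 \left(2 - 9 \cdot 0\right) = 1 + 226 \left(2 + 0\right) = 1 + 226 \cdot 2 = 1 + 452 = 453$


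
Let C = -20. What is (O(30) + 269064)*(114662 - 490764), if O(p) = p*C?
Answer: -100969847328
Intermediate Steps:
O(p) = -20*p (O(p) = p*(-20) = -20*p)
(O(30) + 269064)*(114662 - 490764) = (-20*30 + 269064)*(114662 - 490764) = (-600 + 269064)*(-376102) = 268464*(-376102) = -100969847328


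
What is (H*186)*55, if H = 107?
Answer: 1094610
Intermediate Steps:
(H*186)*55 = (107*186)*55 = 19902*55 = 1094610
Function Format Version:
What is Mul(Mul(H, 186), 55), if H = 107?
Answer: 1094610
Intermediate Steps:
Mul(Mul(H, 186), 55) = Mul(Mul(107, 186), 55) = Mul(19902, 55) = 1094610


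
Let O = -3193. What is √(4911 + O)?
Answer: √1718 ≈ 41.449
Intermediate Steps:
√(4911 + O) = √(4911 - 3193) = √1718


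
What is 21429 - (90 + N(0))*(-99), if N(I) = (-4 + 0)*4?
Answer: 28755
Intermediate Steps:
N(I) = -16 (N(I) = -4*4 = -16)
21429 - (90 + N(0))*(-99) = 21429 - (90 - 16)*(-99) = 21429 - 74*(-99) = 21429 - 1*(-7326) = 21429 + 7326 = 28755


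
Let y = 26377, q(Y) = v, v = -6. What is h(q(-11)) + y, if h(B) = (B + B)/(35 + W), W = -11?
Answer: 52753/2 ≈ 26377.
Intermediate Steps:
q(Y) = -6
h(B) = B/12 (h(B) = (B + B)/(35 - 11) = (2*B)/24 = (2*B)*(1/24) = B/12)
h(q(-11)) + y = (1/12)*(-6) + 26377 = -½ + 26377 = 52753/2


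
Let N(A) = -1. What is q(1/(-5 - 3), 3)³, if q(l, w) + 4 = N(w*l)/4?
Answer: -4913/64 ≈ -76.766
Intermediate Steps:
q(l, w) = -17/4 (q(l, w) = -4 - 1/4 = -4 - 1*¼ = -4 - ¼ = -17/4)
q(1/(-5 - 3), 3)³ = (-17/4)³ = -4913/64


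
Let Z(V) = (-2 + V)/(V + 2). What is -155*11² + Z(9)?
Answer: -206298/11 ≈ -18754.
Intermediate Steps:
Z(V) = (-2 + V)/(2 + V)
-155*11² + Z(9) = -155*11² + (-2 + 9)/(2 + 9) = -155*121 + 7/11 = -18755 + (1/11)*7 = -18755 + 7/11 = -206298/11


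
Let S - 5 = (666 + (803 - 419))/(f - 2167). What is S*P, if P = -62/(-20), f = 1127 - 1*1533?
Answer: 2363/166 ≈ 14.235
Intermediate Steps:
f = -406 (f = 1127 - 1533 = -406)
P = 31/10 (P = -62*(-1/20) = 31/10 ≈ 3.1000)
S = 11815/2573 (S = 5 + (666 + (803 - 419))/(-406 - 2167) = 5 + (666 + 384)/(-2573) = 5 + 1050*(-1/2573) = 5 - 1050/2573 = 11815/2573 ≈ 4.5919)
S*P = (11815/2573)*(31/10) = 2363/166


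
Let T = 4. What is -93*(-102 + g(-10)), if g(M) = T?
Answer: 9114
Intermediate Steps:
g(M) = 4
-93*(-102 + g(-10)) = -93*(-102 + 4) = -93*(-98) = 9114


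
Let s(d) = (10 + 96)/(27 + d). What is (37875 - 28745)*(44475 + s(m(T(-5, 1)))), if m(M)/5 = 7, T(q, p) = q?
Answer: 12588243140/31 ≈ 4.0607e+8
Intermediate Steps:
m(M) = 35 (m(M) = 5*7 = 35)
s(d) = 106/(27 + d)
(37875 - 28745)*(44475 + s(m(T(-5, 1)))) = (37875 - 28745)*(44475 + 106/(27 + 35)) = 9130*(44475 + 106/62) = 9130*(44475 + 106*(1/62)) = 9130*(44475 + 53/31) = 9130*(1378778/31) = 12588243140/31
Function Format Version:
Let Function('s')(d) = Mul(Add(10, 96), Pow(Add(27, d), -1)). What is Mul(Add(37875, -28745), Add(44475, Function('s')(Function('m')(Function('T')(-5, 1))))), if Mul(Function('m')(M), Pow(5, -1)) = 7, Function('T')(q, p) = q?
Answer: Rational(12588243140, 31) ≈ 4.0607e+8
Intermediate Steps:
Function('m')(M) = 35 (Function('m')(M) = Mul(5, 7) = 35)
Function('s')(d) = Mul(106, Pow(Add(27, d), -1))
Mul(Add(37875, -28745), Add(44475, Function('s')(Function('m')(Function('T')(-5, 1))))) = Mul(Add(37875, -28745), Add(44475, Mul(106, Pow(Add(27, 35), -1)))) = Mul(9130, Add(44475, Mul(106, Pow(62, -1)))) = Mul(9130, Add(44475, Mul(106, Rational(1, 62)))) = Mul(9130, Add(44475, Rational(53, 31))) = Mul(9130, Rational(1378778, 31)) = Rational(12588243140, 31)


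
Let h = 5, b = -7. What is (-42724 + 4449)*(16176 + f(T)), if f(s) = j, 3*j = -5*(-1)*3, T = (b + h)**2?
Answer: -619327775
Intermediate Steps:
T = 4 (T = (-7 + 5)**2 = (-2)**2 = 4)
j = 5 (j = (-5*(-1)*3)/3 = (5*3)/3 = (1/3)*15 = 5)
f(s) = 5
(-42724 + 4449)*(16176 + f(T)) = (-42724 + 4449)*(16176 + 5) = -38275*16181 = -619327775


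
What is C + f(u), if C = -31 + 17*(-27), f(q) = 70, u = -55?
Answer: -420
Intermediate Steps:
C = -490 (C = -31 - 459 = -490)
C + f(u) = -490 + 70 = -420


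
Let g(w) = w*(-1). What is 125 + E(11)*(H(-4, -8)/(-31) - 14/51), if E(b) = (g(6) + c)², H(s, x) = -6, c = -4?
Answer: 184825/1581 ≈ 116.90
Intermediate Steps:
g(w) = -w
E(b) = 100 (E(b) = (-1*6 - 4)² = (-6 - 4)² = (-10)² = 100)
125 + E(11)*(H(-4, -8)/(-31) - 14/51) = 125 + 100*(-6/(-31) - 14/51) = 125 + 100*(-6*(-1/31) - 14*1/51) = 125 + 100*(6/31 - 14/51) = 125 + 100*(-128/1581) = 125 - 12800/1581 = 184825/1581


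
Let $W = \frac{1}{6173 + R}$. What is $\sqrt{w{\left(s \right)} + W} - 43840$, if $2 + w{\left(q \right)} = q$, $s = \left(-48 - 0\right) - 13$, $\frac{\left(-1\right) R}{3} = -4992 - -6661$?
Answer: $-43840 + \frac{i \sqrt{85650862}}{1166} \approx -43840.0 + 7.9372 i$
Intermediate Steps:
$R = -5007$ ($R = - 3 \left(-4992 - -6661\right) = - 3 \left(-4992 + 6661\right) = \left(-3\right) 1669 = -5007$)
$W = \frac{1}{1166}$ ($W = \frac{1}{6173 - 5007} = \frac{1}{1166} \approx 0.00085763$)
$s = -61$ ($s = \left(-48 + 0\right) - 13 = -48 - 13 = -61$)
$w{\left(q \right)} = -2 + q$
$\sqrt{w{\left(s \right)} + W} - 43840 = \sqrt{\left(-2 - 61\right) + \frac{1}{1166}} - 43840 = \sqrt{-63 + \frac{1}{1166}} - 43840 = \sqrt{- \frac{73457}{1166}} - 43840 = \frac{i \sqrt{85650862}}{1166} - 43840 = -43840 + \frac{i \sqrt{85650862}}{1166}$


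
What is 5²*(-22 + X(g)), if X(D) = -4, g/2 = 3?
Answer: -650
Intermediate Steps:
g = 6 (g = 2*3 = 6)
5²*(-22 + X(g)) = 5²*(-22 - 4) = 25*(-26) = -650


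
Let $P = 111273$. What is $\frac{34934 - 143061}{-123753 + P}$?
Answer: $\frac{108127}{12480} \approx 8.664$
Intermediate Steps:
$\frac{34934 - 143061}{-123753 + P} = \frac{34934 - 143061}{-123753 + 111273} = - \frac{108127}{-12480} = \left(-108127\right) \left(- \frac{1}{12480}\right) = \frac{108127}{12480}$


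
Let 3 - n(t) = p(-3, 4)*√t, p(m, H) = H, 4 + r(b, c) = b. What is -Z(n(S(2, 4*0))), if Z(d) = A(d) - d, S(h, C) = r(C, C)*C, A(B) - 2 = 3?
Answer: -2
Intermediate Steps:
r(b, c) = -4 + b
A(B) = 5 (A(B) = 2 + 3 = 5)
S(h, C) = C*(-4 + C) (S(h, C) = (-4 + C)*C = C*(-4 + C))
n(t) = 3 - 4*√t
Z(d) = 5 - d
-Z(n(S(2, 4*0))) = -(5 - (3 - 4*√0)) = -(5 - (3 - 4*0)) = -(5 - (3 + 0)) = -(5 - 1*3) = -(5 - 3) = -1*2 = -2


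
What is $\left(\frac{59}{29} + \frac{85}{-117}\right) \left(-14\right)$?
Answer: $- \frac{62132}{3393} \approx -18.312$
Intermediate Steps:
$\left(\frac{59}{29} + \frac{85}{-117}\right) \left(-14\right) = \left(59 \cdot \frac{1}{29} + 85 \left(- \frac{1}{117}\right)\right) \left(-14\right) = \left(\frac{59}{29} - \frac{85}{117}\right) \left(-14\right) = \frac{4438}{3393} \left(-14\right) = - \frac{62132}{3393}$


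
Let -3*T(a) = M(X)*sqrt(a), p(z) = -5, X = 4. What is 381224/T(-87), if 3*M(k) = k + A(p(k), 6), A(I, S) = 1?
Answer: 1143672*I*sqrt(87)/145 ≈ 73569.0*I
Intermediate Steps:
M(k) = 1/3 + k/3 (M(k) = (k + 1)/3 = (1 + k)/3 = 1/3 + k/3)
T(a) = -5*sqrt(a)/9 (T(a) = -(1/3 + (1/3)*4)*sqrt(a)/3 = -(1/3 + 4/3)*sqrt(a)/3 = -5*sqrt(a)/9)
381224/T(-87) = 381224/((-5*I*sqrt(87)/9)) = 381224*(3*I*sqrt(87)/145) = 1143672*I*sqrt(87)/145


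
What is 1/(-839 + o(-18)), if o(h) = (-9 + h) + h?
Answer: -1/884 ≈ -0.0011312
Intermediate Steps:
o(h) = -9 + 2*h
1/(-839 + o(-18)) = 1/(-839 + (-9 + 2*(-18))) = 1/(-839 + (-9 - 36)) = 1/(-839 - 45) = 1/(-884) = -1/884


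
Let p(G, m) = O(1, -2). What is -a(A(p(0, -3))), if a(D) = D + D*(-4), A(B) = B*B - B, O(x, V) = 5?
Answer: 60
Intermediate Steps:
p(G, m) = 5
A(B) = B² - B
a(D) = -3*D (a(D) = D - 4*D = -3*D)
-a(A(p(0, -3))) = -(-3)*5*(-1 + 5) = -(-3)*5*4 = -(-3)*20 = -1*(-60) = 60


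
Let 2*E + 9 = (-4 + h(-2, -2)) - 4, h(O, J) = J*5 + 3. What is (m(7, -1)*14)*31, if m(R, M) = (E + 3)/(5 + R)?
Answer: -651/2 ≈ -325.50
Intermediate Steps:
h(O, J) = 3 + 5*J (h(O, J) = 5*J + 3 = 3 + 5*J)
E = -12 (E = -9/2 + ((-4 + (3 + 5*(-2))) - 4)/2 = -9/2 + ((-4 + (3 - 10)) - 4)/2 = -9/2 + ((-4 - 7) - 4)/2 = -9/2 + (-11 - 4)/2 = -9/2 + (½)*(-15) = -9/2 - 15/2 = -12)
m(R, M) = -9/(5 + R) (m(R, M) = (-12 + 3)/(5 + R) = -9/(5 + R))
(m(7, -1)*14)*31 = (-9/(5 + 7)*14)*31 = (-9/12*14)*31 = (-9*1/12*14)*31 = -¾*14*31 = -21/2*31 = -651/2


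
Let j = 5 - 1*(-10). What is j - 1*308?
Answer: -293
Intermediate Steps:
j = 15 (j = 5 + 10 = 15)
j - 1*308 = 15 - 1*308 = 15 - 308 = -293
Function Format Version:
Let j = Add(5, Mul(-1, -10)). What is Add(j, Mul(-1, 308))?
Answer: -293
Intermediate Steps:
j = 15 (j = Add(5, 10) = 15)
Add(j, Mul(-1, 308)) = Add(15, Mul(-1, 308)) = Add(15, -308) = -293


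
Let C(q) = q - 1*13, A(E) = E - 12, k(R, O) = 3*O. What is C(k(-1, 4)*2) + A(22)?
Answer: 21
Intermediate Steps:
A(E) = -12 + E
C(q) = -13 + q (C(q) = q - 13 = -13 + q)
C(k(-1, 4)*2) + A(22) = (-13 + (3*4)*2) + (-12 + 22) = (-13 + 12*2) + 10 = (-13 + 24) + 10 = 11 + 10 = 21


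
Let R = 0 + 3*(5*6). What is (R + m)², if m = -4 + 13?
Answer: 9801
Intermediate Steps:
R = 90 (R = 0 + 3*30 = 0 + 90 = 90)
m = 9
(R + m)² = (90 + 9)² = 99² = 9801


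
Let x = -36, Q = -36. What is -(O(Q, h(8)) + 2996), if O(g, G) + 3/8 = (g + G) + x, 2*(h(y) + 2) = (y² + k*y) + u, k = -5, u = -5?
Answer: -23449/8 ≈ -2931.1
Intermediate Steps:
h(y) = -9/2 + y²/2 - 5*y/2 (h(y) = -2 + ((y² - 5*y) - 5)/2 = -2 + (-5 + y² - 5*y)/2 = -2 + (-5/2 + y²/2 - 5*y/2) = -9/2 + y²/2 - 5*y/2)
O(g, G) = -291/8 + G + g (O(g, G) = -3/8 + ((g + G) - 36) = -3/8 + ((G + g) - 36) = -3/8 + (-36 + G + g) = -291/8 + G + g)
-(O(Q, h(8)) + 2996) = -((-291/8 + (-9/2 + (½)*8² - 5/2*8) - 36) + 2996) = -((-291/8 + (-9/2 + (½)*64 - 20) - 36) + 2996) = -((-291/8 + (-9/2 + 32 - 20) - 36) + 2996) = -((-291/8 + 15/2 - 36) + 2996) = -(-519/8 + 2996) = -1*23449/8 = -23449/8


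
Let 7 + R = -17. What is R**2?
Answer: 576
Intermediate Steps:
R = -24 (R = -7 - 17 = -24)
R**2 = (-24)**2 = 576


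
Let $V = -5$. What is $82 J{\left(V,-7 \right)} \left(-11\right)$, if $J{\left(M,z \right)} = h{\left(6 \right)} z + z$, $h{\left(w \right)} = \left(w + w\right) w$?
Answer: $460922$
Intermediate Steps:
$h{\left(w \right)} = 2 w^{2}$ ($h{\left(w \right)} = 2 w w = 2 w^{2}$)
$J{\left(M,z \right)} = 73 z$ ($J{\left(M,z \right)} = 2 \cdot 6^{2} z + z = 2 \cdot 36 z + z = 72 z + z = 73 z$)
$82 J{\left(V,-7 \right)} \left(-11\right) = 82 \cdot 73 \left(-7\right) \left(-11\right) = 82 \left(-511\right) \left(-11\right) = \left(-41902\right) \left(-11\right) = 460922$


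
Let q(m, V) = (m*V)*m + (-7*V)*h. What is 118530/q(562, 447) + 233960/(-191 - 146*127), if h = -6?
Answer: -5505529227305/440853186631 ≈ -12.488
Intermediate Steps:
q(m, V) = 42*V + V*m² (q(m, V) = (m*V)*m - 7*V*(-6) = (V*m)*m + 42*V = V*m² + 42*V = 42*V + V*m²)
118530/q(562, 447) + 233960/(-191 - 146*127) = 118530/((447*(42 + 562²))) + 233960/(-191 - 146*127) = 118530/((447*(42 + 315844))) + 233960/(-191 - 18542) = 118530/((447*315886)) + 233960/(-18733) = 118530/141201042 + 233960*(-1/18733) = 118530*(1/141201042) - 233960/18733 = 19755/23533507 - 233960/18733 = -5505529227305/440853186631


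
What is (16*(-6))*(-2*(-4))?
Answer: -768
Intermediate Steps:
(16*(-6))*(-2*(-4)) = -96*8 = -768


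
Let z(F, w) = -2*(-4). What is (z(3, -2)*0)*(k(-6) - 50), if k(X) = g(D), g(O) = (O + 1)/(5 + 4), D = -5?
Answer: 0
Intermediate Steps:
z(F, w) = 8
g(O) = 1/9 + O/9 (g(O) = (1 + O)/9 = (1 + O)*(1/9) = 1/9 + O/9)
k(X) = -4/9 (k(X) = 1/9 + (1/9)*(-5) = 1/9 - 5/9 = -4/9)
(z(3, -2)*0)*(k(-6) - 50) = (8*0)*(-4/9 - 50) = 0*(-454/9) = 0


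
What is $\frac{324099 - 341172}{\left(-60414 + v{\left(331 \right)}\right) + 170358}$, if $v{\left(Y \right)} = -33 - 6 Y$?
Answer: $- \frac{5691}{35975} \approx -0.15819$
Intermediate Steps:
$v{\left(Y \right)} = -33 - 6 Y$
$\frac{324099 - 341172}{\left(-60414 + v{\left(331 \right)}\right) + 170358} = \frac{324099 - 341172}{\left(-60414 - 2019\right) + 170358} = - \frac{17073}{\left(-60414 - 2019\right) + 170358} = - \frac{17073}{-62433 + 170358} = - \frac{17073}{107925} = \left(-17073\right) \frac{1}{107925} = - \frac{5691}{35975}$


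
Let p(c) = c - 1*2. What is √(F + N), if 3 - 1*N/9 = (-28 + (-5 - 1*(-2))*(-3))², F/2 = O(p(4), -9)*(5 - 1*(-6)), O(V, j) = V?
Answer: I*√3178 ≈ 56.374*I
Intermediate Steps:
p(c) = -2 + c (p(c) = c - 2 = -2 + c)
F = 44 (F = 2*((-2 + 4)*(5 - 1*(-6))) = 2*(2*(5 + 6)) = 2*(2*11) = 2*22 = 44)
N = -3222 (N = 27 - 9*(-28 + (-5 - 1*(-2))*(-3))² = 27 - 9*(-28 + (-5 + 2)*(-3))² = 27 - 9*(-28 - 3*(-3))² = 27 - 9*(-28 + 9)² = 27 - 9*(-19)² = 27 - 9*361 = 27 - 3249 = -3222)
√(F + N) = √(44 - 3222) = √(-3178) = I*√3178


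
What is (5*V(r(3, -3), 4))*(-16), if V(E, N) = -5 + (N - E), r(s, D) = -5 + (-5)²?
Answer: 1680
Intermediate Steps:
r(s, D) = 20 (r(s, D) = -5 + 25 = 20)
V(E, N) = -5 + N - E
(5*V(r(3, -3), 4))*(-16) = (5*(-5 + 4 - 1*20))*(-16) = (5*(-5 + 4 - 20))*(-16) = (5*(-21))*(-16) = -105*(-16) = 1680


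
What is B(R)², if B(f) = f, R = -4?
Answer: 16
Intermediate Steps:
B(R)² = (-4)² = 16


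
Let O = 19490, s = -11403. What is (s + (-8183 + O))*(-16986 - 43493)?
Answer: 5805984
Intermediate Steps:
(s + (-8183 + O))*(-16986 - 43493) = (-11403 + (-8183 + 19490))*(-16986 - 43493) = (-11403 + 11307)*(-60479) = -96*(-60479) = 5805984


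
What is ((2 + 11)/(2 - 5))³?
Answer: -2197/27 ≈ -81.370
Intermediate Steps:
((2 + 11)/(2 - 5))³ = (13/(-3))³ = (13*(-⅓))³ = (-13/3)³ = -2197/27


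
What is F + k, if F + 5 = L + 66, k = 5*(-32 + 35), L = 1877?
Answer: 1953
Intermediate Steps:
k = 15 (k = 5*3 = 15)
F = 1938 (F = -5 + (1877 + 66) = -5 + 1943 = 1938)
F + k = 1938 + 15 = 1953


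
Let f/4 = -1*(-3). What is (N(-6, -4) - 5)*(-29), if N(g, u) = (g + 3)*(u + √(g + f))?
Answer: -203 + 87*√6 ≈ 10.106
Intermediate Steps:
f = 12 (f = 4*(-1*(-3)) = 4*3 = 12)
N(g, u) = (3 + g)*(u + √(12 + g)) (N(g, u) = (g + 3)*(u + √(g + 12)) = (3 + g)*(u + √(12 + g)))
(N(-6, -4) - 5)*(-29) = ((3*(-4) + 3*√(12 - 6) - 6*(-4) - 6*√(12 - 6)) - 5)*(-29) = ((-12 + 3*√6 + 24 - 6*√6) - 5)*(-29) = ((12 - 3*√6) - 5)*(-29) = (7 - 3*√6)*(-29) = -203 + 87*√6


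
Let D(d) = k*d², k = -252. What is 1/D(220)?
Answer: -1/12196800 ≈ -8.1989e-8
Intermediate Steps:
D(d) = -252*d²
1/D(220) = 1/(-252*220²) = 1/(-252*48400) = 1/(-12196800) = -1/12196800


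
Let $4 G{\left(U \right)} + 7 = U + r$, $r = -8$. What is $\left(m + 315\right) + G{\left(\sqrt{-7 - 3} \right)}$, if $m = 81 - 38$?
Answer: $\frac{1417}{4} + \frac{i \sqrt{10}}{4} \approx 354.25 + 0.79057 i$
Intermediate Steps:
$m = 43$ ($m = 81 - 38 = 43$)
$G{\left(U \right)} = - \frac{15}{4} + \frac{U}{4}$ ($G{\left(U \right)} = - \frac{7}{4} + \frac{U - 8}{4} = - \frac{7}{4} + \frac{-8 + U}{4} = - \frac{7}{4} + \left(-2 + \frac{U}{4}\right) = - \frac{15}{4} + \frac{U}{4}$)
$\left(m + 315\right) + G{\left(\sqrt{-7 - 3} \right)} = \left(43 + 315\right) - \left(\frac{15}{4} - \frac{\sqrt{-7 - 3}}{4}\right) = 358 - \left(\frac{15}{4} - \frac{\sqrt{-10}}{4}\right) = 358 - \left(\frac{15}{4} - \frac{i \sqrt{10}}{4}\right) = \frac{1417}{4} + \frac{i \sqrt{10}}{4}$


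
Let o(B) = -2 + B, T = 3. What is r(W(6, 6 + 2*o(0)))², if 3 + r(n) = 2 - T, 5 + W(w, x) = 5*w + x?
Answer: 16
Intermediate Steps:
W(w, x) = -5 + x + 5*w (W(w, x) = -5 + (5*w + x) = -5 + (x + 5*w) = -5 + x + 5*w)
r(n) = -4 (r(n) = -3 + (2 - 1*3) = -3 + (2 - 3) = -3 - 1 = -4)
r(W(6, 6 + 2*o(0)))² = (-4)² = 16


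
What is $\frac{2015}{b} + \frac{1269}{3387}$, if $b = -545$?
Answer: $- \frac{408880}{123061} \approx -3.3226$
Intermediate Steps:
$\frac{2015}{b} + \frac{1269}{3387} = \frac{2015}{-545} + \frac{1269}{3387} = 2015 \left(- \frac{1}{545}\right) + 1269 \cdot \frac{1}{3387} = - \frac{403}{109} + \frac{423}{1129} = - \frac{408880}{123061}$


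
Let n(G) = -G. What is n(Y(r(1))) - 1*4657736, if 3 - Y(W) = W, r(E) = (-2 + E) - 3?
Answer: -4657743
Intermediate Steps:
r(E) = -5 + E
Y(W) = 3 - W
n(Y(r(1))) - 1*4657736 = -(3 - (-5 + 1)) - 1*4657736 = -(3 - 1*(-4)) - 4657736 = -(3 + 4) - 4657736 = -1*7 - 4657736 = -7 - 4657736 = -4657743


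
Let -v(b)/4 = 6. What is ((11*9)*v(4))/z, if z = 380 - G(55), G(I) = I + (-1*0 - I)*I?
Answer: -1188/1675 ≈ -0.70925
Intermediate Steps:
G(I) = I - I**2 (G(I) = I + (0 - I)*I = I + (-I)*I = I - I**2)
v(b) = -24 (v(b) = -4*6 = -24)
z = 3350 (z = 380 - 55*(1 - 1*55) = 380 - 55*(1 - 55) = 380 - 55*(-54) = 380 - 1*(-2970) = 380 + 2970 = 3350)
((11*9)*v(4))/z = ((11*9)*(-24))/3350 = (99*(-24))*(1/3350) = -2376*1/3350 = -1188/1675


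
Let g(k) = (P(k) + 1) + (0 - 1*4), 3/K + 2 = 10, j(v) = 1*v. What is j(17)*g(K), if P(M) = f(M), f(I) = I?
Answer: -357/8 ≈ -44.625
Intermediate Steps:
j(v) = v
K = 3/8 (K = 3/(-2 + 10) = 3/8 ≈ 0.37500)
P(M) = M
g(k) = -3 + k (g(k) = (k + 1) + (0 - 1*4) = (1 + k) + (0 - 4) = (1 + k) - 4 = -3 + k)
j(17)*g(K) = 17*(-3 + 3/8) = 17*(-21/8) = -357/8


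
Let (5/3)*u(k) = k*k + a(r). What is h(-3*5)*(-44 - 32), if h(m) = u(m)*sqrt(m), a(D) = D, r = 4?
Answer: -52212*I*sqrt(15)/5 ≈ -40443.0*I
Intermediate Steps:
u(k) = 12/5 + 3*k**2/5 (u(k) = 3*(k*k + 4)/5 = 3*(k**2 + 4)/5 = 3*(4 + k**2)/5 = 12/5 + 3*k**2/5)
h(m) = sqrt(m)*(12/5 + 3*m**2/5) (h(m) = (12/5 + 3*m**2/5)*sqrt(m) = sqrt(m)*(12/5 + 3*m**2/5))
h(-3*5)*(-44 - 32) = (3*sqrt(-3*5)*(4 + (-3*5)**2)/5)*(-44 - 32) = (3*sqrt(-15)*(4 + (-15)**2)/5)*(-76) = (3*(I*sqrt(15))*(4 + 225)/5)*(-76) = ((3/5)*(I*sqrt(15))*229)*(-76) = (687*I*sqrt(15)/5)*(-76) = -52212*I*sqrt(15)/5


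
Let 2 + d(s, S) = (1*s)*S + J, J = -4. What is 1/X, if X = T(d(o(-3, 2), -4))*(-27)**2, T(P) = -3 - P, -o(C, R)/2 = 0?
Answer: 1/2187 ≈ 0.00045725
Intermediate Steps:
o(C, R) = 0 (o(C, R) = -2*0 = 0)
d(s, S) = -6 + S*s (d(s, S) = -2 + ((1*s)*S - 4) = -2 + (s*S - 4) = -2 + (S*s - 4) = -2 + (-4 + S*s) = -6 + S*s)
X = 2187 (X = (-3 - (-6 - 4*0))*(-27)**2 = (-3 - (-6 + 0))*729 = (-3 - 1*(-6))*729 = (-3 + 6)*729 = 3*729 = 2187)
1/X = 1/2187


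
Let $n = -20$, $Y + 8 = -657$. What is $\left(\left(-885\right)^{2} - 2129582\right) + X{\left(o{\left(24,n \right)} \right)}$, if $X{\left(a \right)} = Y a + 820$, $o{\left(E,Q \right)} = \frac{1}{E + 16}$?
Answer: $- \frac{10764429}{8} \approx -1.3456 \cdot 10^{6}$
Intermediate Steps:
$Y = -665$ ($Y = -8 - 657 = -665$)
$o{\left(E,Q \right)} = \frac{1}{16 + E}$
$X{\left(a \right)} = 820 - 665 a$ ($X{\left(a \right)} = - 665 a + 820 = 820 - 665 a$)
$\left(\left(-885\right)^{2} - 2129582\right) + X{\left(o{\left(24,n \right)} \right)} = \left(\left(-885\right)^{2} - 2129582\right) + \left(820 - \frac{665}{16 + 24}\right) = \left(783225 - 2129582\right) + \left(820 - \frac{665}{40}\right) = -1346357 + \left(820 - \frac{133}{8}\right) = -1346357 + \frac{6427}{8} = - \frac{10764429}{8}$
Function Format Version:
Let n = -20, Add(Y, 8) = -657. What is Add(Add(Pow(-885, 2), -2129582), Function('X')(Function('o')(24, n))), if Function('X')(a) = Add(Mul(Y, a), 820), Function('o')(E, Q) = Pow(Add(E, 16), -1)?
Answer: Rational(-10764429, 8) ≈ -1.3456e+6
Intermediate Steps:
Y = -665 (Y = Add(-8, -657) = -665)
Function('o')(E, Q) = Pow(Add(16, E), -1)
Function('X')(a) = Add(820, Mul(-665, a)) (Function('X')(a) = Add(Mul(-665, a), 820) = Add(820, Mul(-665, a)))
Add(Add(Pow(-885, 2), -2129582), Function('X')(Function('o')(24, n))) = Add(Add(Pow(-885, 2), -2129582), Add(820, Mul(-665, Pow(Add(16, 24), -1)))) = Add(Add(783225, -2129582), Add(820, Mul(-665, Pow(40, -1)))) = Add(-1346357, Add(820, Mul(-665, Rational(1, 40)))) = Add(-1346357, Add(820, Rational(-133, 8))) = Add(-1346357, Rational(6427, 8)) = Rational(-10764429, 8)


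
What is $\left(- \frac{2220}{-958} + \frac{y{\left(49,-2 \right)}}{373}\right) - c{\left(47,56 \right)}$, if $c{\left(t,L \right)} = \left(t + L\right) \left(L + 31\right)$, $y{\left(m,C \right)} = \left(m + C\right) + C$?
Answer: $- \frac{1600599402}{178667} \approx -8958.6$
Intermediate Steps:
$y{\left(m,C \right)} = m + 2 C$ ($y{\left(m,C \right)} = \left(C + m\right) + C = m + 2 C$)
$c{\left(t,L \right)} = \left(31 + L\right) \left(L + t\right)$ ($c{\left(t,L \right)} = \left(L + t\right) \left(31 + L\right) = \left(31 + L\right) \left(L + t\right)$)
$\left(- \frac{2220}{-958} + \frac{y{\left(49,-2 \right)}}{373}\right) - c{\left(47,56 \right)} = \left(- \frac{2220}{-958} + \frac{49 + 2 \left(-2\right)}{373}\right) - \left(56^{2} + 31 \cdot 56 + 31 \cdot 47 + 56 \cdot 47\right) = \left(\left(-2220\right) \left(- \frac{1}{958}\right) + \left(49 - 4\right) \frac{1}{373}\right) - \left(3136 + 1736 + 1457 + 2632\right) = \left(\frac{1110}{479} + 45 \cdot \frac{1}{373}\right) - 8961 = \left(\frac{1110}{479} + \frac{45}{373}\right) - 8961 = \frac{435585}{178667} - 8961 = - \frac{1600599402}{178667}$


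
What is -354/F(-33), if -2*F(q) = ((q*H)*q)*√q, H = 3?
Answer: -236*I*√33/35937 ≈ -0.037725*I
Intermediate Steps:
F(q) = -3*q^(5/2)/2 (F(q) = -(q*3)*q*√q/2 = -(3*q)*q*√q/2 = -3*q²*√q/2 = -3*q^(5/2)/2)
-354/F(-33) = -354*2*I*√33/107811 = -236*I*√33/35937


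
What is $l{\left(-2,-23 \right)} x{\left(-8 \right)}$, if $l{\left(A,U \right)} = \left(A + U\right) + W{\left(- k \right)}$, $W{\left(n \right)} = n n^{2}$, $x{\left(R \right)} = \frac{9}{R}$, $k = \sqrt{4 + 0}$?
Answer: $\frac{297}{8} \approx 37.125$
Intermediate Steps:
$k = 2$ ($k = \sqrt{4} = 2$)
$W{\left(n \right)} = n^{3}$
$l{\left(A,U \right)} = -8 + A + U$ ($l{\left(A,U \right)} = \left(A + U\right) + \left(\left(-1\right) 2\right)^{3} = \left(A + U\right) + \left(-2\right)^{3} = \left(A + U\right) - 8 = -8 + A + U$)
$l{\left(-2,-23 \right)} x{\left(-8 \right)} = \left(-8 - 2 - 23\right) \frac{9}{-8} = - 33 \cdot 9 \left(- \frac{1}{8}\right) = \left(-33\right) \left(- \frac{9}{8}\right) = \frac{297}{8}$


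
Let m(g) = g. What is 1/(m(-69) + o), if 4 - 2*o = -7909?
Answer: 2/7775 ≈ 0.00025723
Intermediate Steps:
o = 7913/2 (o = 2 - ½*(-7909) = 2 + 7909/2 = 7913/2 ≈ 3956.5)
1/(m(-69) + o) = 1/(-69 + 7913/2) = 1/(7775/2) = 2/7775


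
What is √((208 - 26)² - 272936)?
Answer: 2*I*√59953 ≈ 489.71*I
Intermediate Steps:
√((208 - 26)² - 272936) = √(182² - 272936) = √(33124 - 272936) = √(-239812) = 2*I*√59953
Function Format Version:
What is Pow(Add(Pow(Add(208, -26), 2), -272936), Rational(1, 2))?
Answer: Mul(2, I, Pow(59953, Rational(1, 2))) ≈ Mul(489.71, I)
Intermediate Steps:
Pow(Add(Pow(Add(208, -26), 2), -272936), Rational(1, 2)) = Pow(Add(Pow(182, 2), -272936), Rational(1, 2)) = Pow(Add(33124, -272936), Rational(1, 2)) = Pow(-239812, Rational(1, 2)) = Mul(2, I, Pow(59953, Rational(1, 2)))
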